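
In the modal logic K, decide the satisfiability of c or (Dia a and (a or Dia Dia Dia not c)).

Satisfiable (open branch found)

1. c or (Dia a and (a or Dia Dia Dia not c)), u
2. Dia a and (a or Dia Dia Dia not c), u
3. Dia a, u
4. a or Dia Dia Dia not c, u
5. Dia Dia Dia not c, u
6. a, v
7. Dia Dia not c, w
8. Dia not c, x
9. not c, y
Accessibility: uRv, uRw, wRx, xRy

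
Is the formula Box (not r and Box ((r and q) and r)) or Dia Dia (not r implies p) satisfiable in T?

1. Box (not r and Box ((r and q) and r)) or Dia Dia (not r implies p), u
2. Dia Dia (not r implies p), u   [or-rule on 1 (branches; this branch)]
3. Dia (not r implies p), v   [Dia-rule on 2: fresh world v, uRv]
4. not r implies p, w   [Dia-rule on 3: fresh world w, vRw]
5. p, w   [implies-rule on 4 (branches; this branch)]
Accessibility: uRu, uRv, vRv, vRw, wRw

Satisfiable (open branch found)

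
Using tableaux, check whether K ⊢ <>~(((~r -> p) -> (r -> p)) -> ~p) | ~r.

Invalid (countermodel exists)

Tableau for the negation ~(<>~(((~r -> p) -> (r -> p)) -> ~p) | ~r):
1. ~(<>~(((~r -> p) -> (r -> p)) -> ~p) | ~r), u
2. ~<>~(((~r -> p) -> (r -> p)) -> ~p), u
3. r, u
The negation has an open branch (countermodel exists).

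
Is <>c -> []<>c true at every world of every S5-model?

Valid in S5

Tableau for the negation ~(<>c -> []<>c):
1. ~(<>c -> []<>c), u
2. <>c, u   [~->-rule on 1]
3. ~[]<>c, u   [~->-rule on 1]
4. c, v   [<>-rule on 2: fresh world v, uRv]
5. ~<>c, w   [~[]-rule on 3: fresh world w, uRw]
6. ~c, u   [~<>-rule on 5 via wRu]
7. ~c, v   [~<>-rule on 5 via wRv]
Accessibility: uRu, uRv, uRw, vRu, vRv, vRw, wRu, wRv, wRw
Branch closes: c and ~c both at v.
Every branch of the negation's tableau closes; the branch above is one of them.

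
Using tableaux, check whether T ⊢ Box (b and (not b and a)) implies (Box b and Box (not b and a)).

Yes, valid

Tableau for the negation not (Box (b and (not b and a)) implies (Box b and Box (not b and a))):
1. not (Box (b and (not b and a)) implies (Box b and Box (not b and a))), 0
2. Box (b and (not b and a)), 0
3. not (Box b and Box (not b and a)), 0
4. b and (not b and a), 0
5. b, 0
6. not b and a, 0
7. not b, 0
8. a, 0
Accessibility: 0R0
Branch closes: b and not b both at 0.
Every branch of the negation's tableau closes; the branch above is one of them.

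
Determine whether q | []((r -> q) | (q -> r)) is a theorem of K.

Yes, valid

Tableau for the negation ~(q | []((r -> q) | (q -> r))):
1. ~(q | []((r -> q) | (q -> r))), 0
2. ~q, 0
3. ~[]((r -> q) | (q -> r)), 0
4. ~((r -> q) | (q -> r)), 1
5. ~(r -> q), 1
6. ~(q -> r), 1
7. r, 1
8. ~q, 1
9. q, 1
10. ~r, 1
Accessibility: 0R1
Branch closes: q and ~q both at 1.
All branches of the negation close; one closing branch shown above.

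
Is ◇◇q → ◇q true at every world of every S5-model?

Tableau for the negation ¬(◇◇q → ◇q):
1. ¬(◇◇q → ◇q), 0
2. ◇◇q, 0
3. ¬◇q, 0
4. ¬q, 0
5. ◇q, 1
6. ¬q, 1
7. q, 2
8. ¬q, 2
Accessibility: 0R0, 0R1, 0R2, 1R0, 1R1, 1R2, 2R0, 2R1, 2R2
Branch closes: q and ¬q both at 2.
All branches of the negation close; one closing branch shown above.

Valid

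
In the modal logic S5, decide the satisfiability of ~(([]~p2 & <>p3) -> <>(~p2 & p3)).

1. ~(([]~p2 & <>p3) -> <>(~p2 & p3)), u
2. []~p2 & <>p3, u
3. ~<>(~p2 & p3), u
4. []~p2, u
5. <>p3, u
6. ~(~p2 & p3), u
7. ~p2, u
8. ~p3, u
9. p3, v
10. ~(~p2 & p3), v
11. ~p2, v
12. ~p3, v
Accessibility: uRu, uRv, vRu, vRv
Branch closes: p3 and ~p3 both at v.
(One branch shown.) All branches close.

Unsatisfiable (every branch closes)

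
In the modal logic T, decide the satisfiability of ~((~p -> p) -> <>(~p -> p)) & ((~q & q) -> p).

Unsatisfiable

1. ~((~p -> p) -> <>(~p -> p)) & ((~q & q) -> p), w0
2. ~((~p -> p) -> <>(~p -> p)), w0
3. (~q & q) -> p, w0
4. ~p -> p, w0
5. ~<>(~p -> p), w0
6. ~(~p -> p), w0
7. ~p, w0
8. ~(~q & q), w0
9. p, w0
Accessibility: w0Rw0
Branch closes: p and ~p both at w0.
Every branch closes; the branch above is one of them.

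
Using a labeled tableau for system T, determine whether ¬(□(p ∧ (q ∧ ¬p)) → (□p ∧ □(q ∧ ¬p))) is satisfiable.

Unsatisfiable (every branch closes)

1. ¬(□(p ∧ (q ∧ ¬p)) → (□p ∧ □(q ∧ ¬p))), w0
2. □(p ∧ (q ∧ ¬p)), w0
3. ¬(□p ∧ □(q ∧ ¬p)), w0
4. p ∧ (q ∧ ¬p), w0
5. p, w0
6. q ∧ ¬p, w0
7. q, w0
8. ¬p, w0
Accessibility: w0Rw0
Branch closes: p and ¬p both at w0.
(One branch shown.) All branches close.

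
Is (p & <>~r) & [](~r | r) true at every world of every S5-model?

Tableau for the negation ~((p & <>~r) & [](~r | r)):
1. ~((p & <>~r) & [](~r | r)), u
2. ~(p & <>~r), u
3. ~<>~r, u
4. r, u
Accessibility: uRu
The negation has an open branch (countermodel exists).

No, not valid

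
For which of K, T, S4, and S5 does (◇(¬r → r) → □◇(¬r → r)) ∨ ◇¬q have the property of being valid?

S5

S4-tableau for the negation ¬((◇(¬r → r) → □◇(¬r → r)) ∨ ◇¬q):
1. ¬((◇(¬r → r) → □◇(¬r → r)) ∨ ◇¬q), u
2. ¬(◇(¬r → r) → □◇(¬r → r)), u
3. ¬◇¬q, u
4. ◇(¬r → r), u
5. ¬□◇(¬r → r), u
6. q, u
7. ¬r → r, v
8. q, v
9. r, v
10. ¬◇(¬r → r), w
11. q, w
12. ¬(¬r → r), w
13. ¬r, w
Accessibility: uRu, uRv, uRw, vRv, wRw
Complete open branch: countermodel on an S4-frame, so not valid in S4, nor in K, T (the same frame is also a K-frame and a T-frame).
S5-tableau for the negation ¬((◇(¬r → r) → □◇(¬r → r)) ∨ ◇¬q):
1. ¬((◇(¬r → r) → □◇(¬r → r)) ∨ ◇¬q), u
2. ¬(◇(¬r → r) → □◇(¬r → r)), u
3. ¬◇¬q, u
4. ◇(¬r → r), u
5. ¬□◇(¬r → r), u
6. q, u
7. ¬r → r, v
8. q, v
9. r, v
10. ¬◇(¬r → r), w
11. q, w
12. ¬(¬r → r), u
13. ¬r, u
14. ¬(¬r → r), v
15. ¬r, v
Accessibility: uRu, uRv, uRw, vRu, vRv, vRw, wRu, wRv, wRw
Branch closes: r and ¬r both at v.
Every branch closes (one shown): valid in S5.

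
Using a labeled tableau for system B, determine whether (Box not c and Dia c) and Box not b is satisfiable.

No, unsatisfiable

1. (Box not c and Dia c) and Box not b, u
2. Box not c and Dia c, u
3. Box not b, u
4. Box not c, u
5. Dia c, u
6. not b, u
7. not c, u
8. c, v
9. not b, v
10. not c, v
Accessibility: uRu, uRv, vRu, vRv
Branch closes: c and not c both at v.
Every branch closes; the branch above is one of them.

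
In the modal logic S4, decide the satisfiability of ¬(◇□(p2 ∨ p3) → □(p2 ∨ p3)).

Yes, satisfiable

1. ¬(◇□(p2 ∨ p3) → □(p2 ∨ p3)), w0
2. ◇□(p2 ∨ p3), w0   [¬→-rule on 1]
3. ¬□(p2 ∨ p3), w0   [¬→-rule on 1]
4. □(p2 ∨ p3), w1   [◇-rule on 2: fresh world w1, w0Rw1]
5. p2 ∨ p3, w1   [□-rule on 4 via w1Rw1]
6. p3, w1   [∨-rule on 5 (branches; this branch)]
7. ¬(p2 ∨ p3), w2   [¬□-rule on 3: fresh world w2, w0Rw2]
8. ¬p2, w2   [¬∨-rule on 7]
9. ¬p3, w2   [¬∨-rule on 7]
Accessibility: w0Rw0, w0Rw1, w0Rw2, w1Rw1, w2Rw2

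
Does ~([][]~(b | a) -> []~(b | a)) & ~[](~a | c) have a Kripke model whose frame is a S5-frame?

Unsatisfiable

1. ~([][]~(b | a) -> []~(b | a)) & ~[](~a | c), u
2. ~([][]~(b | a) -> []~(b | a)), u   [&-rule on 1]
3. ~[](~a | c), u   [&-rule on 1]
4. [][]~(b | a), u   [~->-rule on 2]
5. ~[]~(b | a), u   [~->-rule on 2]
6. []~(b | a), u   [[]-rule on 4 via uRu]
7. ~(b | a), u   [[]-rule on 6 via uRu]
8. ~b, u   [~|-rule on 7]
9. ~a, u   [~|-rule on 7]
10. ~(~a | c), v   [~[]-rule on 3: fresh world v, uRv]
11. a, v   [~|-rule on 10]
12. ~c, v   [~|-rule on 10]
13. []~(b | a), v   [[]-rule on 4 via uRv]
14. ~(b | a), v   [[]-rule on 6 via uRv]
15. ~b, v   [~|-rule on 14]
16. ~a, v   [~|-rule on 14]
Accessibility: uRu, uRv, vRu, vRv
Branch closes: a and ~a both at v.
Every branch closes; the branch above is one of them.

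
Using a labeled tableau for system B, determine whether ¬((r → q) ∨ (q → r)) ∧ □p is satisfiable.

Unsatisfiable (every branch closes)

1. ¬((r → q) ∨ (q → r)) ∧ □p, u
2. ¬((r → q) ∨ (q → r)), u
3. □p, u
4. ¬(r → q), u
5. ¬(q → r), u
6. r, u
7. ¬q, u
8. q, u
9. ¬r, u
Accessibility: uRu
Branch closes: q and ¬q both at u.
(One branch shown.) All branches close.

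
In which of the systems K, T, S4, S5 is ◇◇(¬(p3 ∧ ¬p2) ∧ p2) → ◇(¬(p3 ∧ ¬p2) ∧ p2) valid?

S4-tableau for the negation ¬(◇◇(¬(p3 ∧ ¬p2) ∧ p2) → ◇(¬(p3 ∧ ¬p2) ∧ p2)):
1. ¬(◇◇(¬(p3 ∧ ¬p2) ∧ p2) → ◇(¬(p3 ∧ ¬p2) ∧ p2)), 0
2. ◇◇(¬(p3 ∧ ¬p2) ∧ p2), 0
3. ¬◇(¬(p3 ∧ ¬p2) ∧ p2), 0
4. ¬(¬(p3 ∧ ¬p2) ∧ p2), 0
5. p3 ∧ ¬p2, 0
6. p3, 0
7. ¬p2, 0
8. ◇(¬(p3 ∧ ¬p2) ∧ p2), 1
9. ¬(¬(p3 ∧ ¬p2) ∧ p2), 1
10. p3 ∧ ¬p2, 1
11. p3, 1
12. ¬p2, 1
13. ¬(p3 ∧ ¬p2) ∧ p2, 2
14. ¬(p3 ∧ ¬p2), 2
15. p2, 2
16. ¬(¬(p3 ∧ ¬p2) ∧ p2), 2
17. p3 ∧ ¬p2, 2
18. p3, 2
19. ¬p2, 2
Accessibility: 0R0, 0R1, 0R2, 1R1, 1R2, 2R2
Branch closes: p2 and ¬p2 both at 2.
Every branch closes (one shown): valid in S4, hence also in S5 (every theorem of S4 is a theorem of S5).
T-tableau for the negation ¬(◇◇(¬(p3 ∧ ¬p2) ∧ p2) → ◇(¬(p3 ∧ ¬p2) ∧ p2)):
1. ¬(◇◇(¬(p3 ∧ ¬p2) ∧ p2) → ◇(¬(p3 ∧ ¬p2) ∧ p2)), 0
2. ◇◇(¬(p3 ∧ ¬p2) ∧ p2), 0
3. ¬◇(¬(p3 ∧ ¬p2) ∧ p2), 0
4. ¬(¬(p3 ∧ ¬p2) ∧ p2), 0
5. ¬p2, 0
6. ◇(¬(p3 ∧ ¬p2) ∧ p2), 1
7. ¬(¬(p3 ∧ ¬p2) ∧ p2), 1
8. ¬p2, 1
9. ¬(p3 ∧ ¬p2) ∧ p2, 2
10. ¬(p3 ∧ ¬p2), 2
11. p2, 2
Accessibility: 0R0, 0R1, 1R1, 1R2, 2R2
Complete open branch: countermodel on a T-frame, so not valid in T, nor in K (the same frame is also a K-frame).

S4, S5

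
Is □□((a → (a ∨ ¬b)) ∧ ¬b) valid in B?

Not valid

Tableau for the negation ¬□□((a → (a ∨ ¬b)) ∧ ¬b):
1. ¬□□((a → (a ∨ ¬b)) ∧ ¬b), 0
2. ¬□((a → (a ∨ ¬b)) ∧ ¬b), 1
3. ¬((a → (a ∨ ¬b)) ∧ ¬b), 2
4. b, 2
Accessibility: 0R0, 0R1, 1R0, 1R1, 1R2, 2R1, 2R2
The negation has an open branch (countermodel exists).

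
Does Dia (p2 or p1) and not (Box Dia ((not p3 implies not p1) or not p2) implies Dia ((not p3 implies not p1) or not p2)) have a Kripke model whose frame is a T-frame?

1. Dia (p2 or p1) and not (Box Dia ((not p3 implies not p1) or not p2) implies Dia ((not p3 implies not p1) or not p2)), 0
2. Dia (p2 or p1), 0
3. not (Box Dia ((not p3 implies not p1) or not p2) implies Dia ((not p3 implies not p1) or not p2)), 0
4. Box Dia ((not p3 implies not p1) or not p2), 0
5. not Dia ((not p3 implies not p1) or not p2), 0
6. Dia ((not p3 implies not p1) or not p2), 0
7. not ((not p3 implies not p1) or not p2), 0
8. not (not p3 implies not p1), 0
9. p2, 0
10. not p3, 0
11. p1, 0
12. p2 or p1, 1
13. Dia ((not p3 implies not p1) or not p2), 1
14. not ((not p3 implies not p1) or not p2), 1
15. not (not p3 implies not p1), 1
16. p2, 1
17. not p3, 1
18. p1, 1
19. (not p3 implies not p1) or not p2, 2
20. Dia ((not p3 implies not p1) or not p2), 2
21. not ((not p3 implies not p1) or not p2), 2
22. not (not p3 implies not p1), 2
23. p2, 2
24. not p3, 2
25. p1, 2
26. not p3 implies not p1, 2
27. not p1, 2
Accessibility: 0R0, 0R1, 0R2, 1R1, 2R2
Branch closes: p1 and not p1 both at 2.
(One branch shown.) All branches close.

No, unsatisfiable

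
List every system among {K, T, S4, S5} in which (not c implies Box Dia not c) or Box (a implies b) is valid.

S5

S5-tableau for the negation not ((not c implies Box Dia not c) or Box (a implies b)):
1. not ((not c implies Box Dia not c) or Box (a implies b)), u
2. not (not c implies Box Dia not c), u
3. not Box (a implies b), u
4. not c, u
5. not Box Dia not c, u
6. not (a implies b), v
7. a, v
8. not b, v
9. not Dia not c, w
10. c, u
Accessibility: uRu, uRv, uRw, vRu, vRv, vRw, wRu, wRv, wRw
Branch closes: c and not c both at u.
Every branch closes (one shown): valid in S5.
S4-tableau for the negation not ((not c implies Box Dia not c) or Box (a implies b)):
1. not ((not c implies Box Dia not c) or Box (a implies b)), u
2. not (not c implies Box Dia not c), u
3. not Box (a implies b), u
4. not c, u
5. not Box Dia not c, u
6. not (a implies b), v
7. a, v
8. not b, v
9. not Dia not c, w
10. c, w
Accessibility: uRu, uRv, uRw, vRv, wRw
Complete open branch: countermodel on an S4-frame, so not valid in S4, nor in K, T (the same frame is also a K-frame and a T-frame).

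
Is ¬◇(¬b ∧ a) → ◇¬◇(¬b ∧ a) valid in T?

Tableau for the negation ¬(¬◇(¬b ∧ a) → ◇¬◇(¬b ∧ a)):
1. ¬(¬◇(¬b ∧ a) → ◇¬◇(¬b ∧ a)), u
2. ¬◇(¬b ∧ a), u
3. ¬◇¬◇(¬b ∧ a), u
4. ¬(¬b ∧ a), u
5. ◇(¬b ∧ a), u
6. ¬a, u
7. ¬b ∧ a, v
8. ¬b, v
9. a, v
10. ¬(¬b ∧ a), v
11. ◇(¬b ∧ a), v
12. ¬a, v
Accessibility: uRu, uRv, vRv
Branch closes: a and ¬a both at v.
Every branch of the negation's tableau closes; the branch above is one of them.

Valid in T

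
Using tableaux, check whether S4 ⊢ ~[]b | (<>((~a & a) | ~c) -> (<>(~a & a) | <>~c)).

Tableau for the negation ~(~[]b | (<>((~a & a) | ~c) -> (<>(~a & a) | <>~c))):
1. ~(~[]b | (<>((~a & a) | ~c) -> (<>(~a & a) | <>~c))), u
2. []b, u
3. ~(<>((~a & a) | ~c) -> (<>(~a & a) | <>~c)), u
4. <>((~a & a) | ~c), u
5. ~(<>(~a & a) | <>~c), u
6. ~<>(~a & a), u
7. ~<>~c, u
8. b, u
9. ~(~a & a), u
10. c, u
11. ~a, u
12. (~a & a) | ~c, v
13. b, v
14. ~(~a & a), v
15. c, v
16. ~a & a, v
17. ~a, v
18. a, v
Accessibility: uRu, uRv, vRv
Branch closes: a and ~a both at v.
All branches of the negation close; one closing branch shown above.

Valid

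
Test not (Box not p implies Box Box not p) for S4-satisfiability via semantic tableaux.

Unsatisfiable (every branch closes)

1. not (Box not p implies Box Box not p), w0
2. Box not p, w0
3. not Box Box not p, w0
4. not p, w0
5. not Box not p, w1
6. not p, w1
7. p, w2
8. not p, w2
Accessibility: w0Rw0, w0Rw1, w0Rw2, w1Rw1, w1Rw2, w2Rw2
Branch closes: p and not p both at w2.
(One branch shown.) All branches close.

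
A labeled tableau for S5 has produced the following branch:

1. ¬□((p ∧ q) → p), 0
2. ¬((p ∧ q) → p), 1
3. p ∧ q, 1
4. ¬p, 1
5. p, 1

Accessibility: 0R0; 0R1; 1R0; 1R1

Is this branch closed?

Both p and ¬p appear at 1.

Yes, closed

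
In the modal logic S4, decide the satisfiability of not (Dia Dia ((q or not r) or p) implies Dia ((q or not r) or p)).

No, unsatisfiable

1. not (Dia Dia ((q or not r) or p) implies Dia ((q or not r) or p)), 0
2. Dia Dia ((q or not r) or p), 0
3. not Dia ((q or not r) or p), 0
4. not ((q or not r) or p), 0
5. not (q or not r), 0
6. not p, 0
7. not q, 0
8. r, 0
9. Dia ((q or not r) or p), 1
10. not ((q or not r) or p), 1
11. not (q or not r), 1
12. not p, 1
13. not q, 1
14. r, 1
15. (q or not r) or p, 2
16. not ((q or not r) or p), 2
17. not (q or not r), 2
18. not p, 2
19. not q, 2
20. r, 2
21. q or not r, 2
22. not r, 2
Accessibility: 0R0, 0R1, 0R2, 1R1, 1R2, 2R2
Branch closes: r and not r both at 2.
All branches of the tableau close; one closing branch shown above.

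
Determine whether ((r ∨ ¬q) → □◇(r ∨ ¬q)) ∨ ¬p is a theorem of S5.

Tableau for the negation ¬(((r ∨ ¬q) → □◇(r ∨ ¬q)) ∨ ¬p):
1. ¬(((r ∨ ¬q) → □◇(r ∨ ¬q)) ∨ ¬p), u
2. ¬((r ∨ ¬q) → □◇(r ∨ ¬q)), u
3. p, u
4. r ∨ ¬q, u
5. ¬□◇(r ∨ ¬q), u
6. ¬q, u
7. ¬◇(r ∨ ¬q), v
8. ¬(r ∨ ¬q), u
9. ¬r, u
10. q, u
Accessibility: uRu, uRv, vRu, vRv
Branch closes: q and ¬q both at u.
Every branch of the negation's tableau closes; the branch above is one of them.

Valid in S5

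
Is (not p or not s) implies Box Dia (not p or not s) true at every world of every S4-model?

Not valid

Tableau for the negation not ((not p or not s) implies Box Dia (not p or not s)):
1. not ((not p or not s) implies Box Dia (not p or not s)), u
2. not p or not s, u
3. not Box Dia (not p or not s), u
4. not s, u
5. not Dia (not p or not s), v
6. not (not p or not s), v
7. p, v
8. s, v
Accessibility: uRu, uRv, vRv
The negation has an open branch (countermodel exists).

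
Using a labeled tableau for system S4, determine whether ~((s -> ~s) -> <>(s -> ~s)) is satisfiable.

Unsatisfiable

1. ~((s -> ~s) -> <>(s -> ~s)), w0
2. s -> ~s, w0   [~->-rule on 1]
3. ~<>(s -> ~s), w0   [~->-rule on 1]
4. ~(s -> ~s), w0   [~<>-rule on 3 via w0Rw0]
5. s, w0   [~->-rule on 4]
6. ~s, w0   [->-rule on 2 (branches; this branch)]
Accessibility: w0Rw0
Branch closes: s and ~s both at w0.
All branches of the tableau close; one closing branch shown above.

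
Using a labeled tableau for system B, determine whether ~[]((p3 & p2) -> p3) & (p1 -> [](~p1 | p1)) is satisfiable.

Unsatisfiable (every branch closes)

1. ~[]((p3 & p2) -> p3) & (p1 -> [](~p1 | p1)), 0
2. ~[]((p3 & p2) -> p3), 0   [&-rule on 1]
3. p1 -> [](~p1 | p1), 0   [&-rule on 1]
4. [](~p1 | p1), 0   [->-rule on 3 (branches; this branch)]
5. ~p1 | p1, 0   [[]-rule on 4 via 0R0]
6. p1, 0   [|-rule on 5 (branches; this branch)]
7. ~((p3 & p2) -> p3), 1   [~[]-rule on 2: fresh world 1, 0R1]
8. p3 & p2, 1   [~->-rule on 7]
9. ~p3, 1   [~->-rule on 7]
10. p3, 1   [&-rule on 8]
11. p2, 1   [&-rule on 8]
Accessibility: 0R0, 0R1, 1R0, 1R1
Branch closes: p3 and ~p3 both at 1.
(One branch shown.) All branches close.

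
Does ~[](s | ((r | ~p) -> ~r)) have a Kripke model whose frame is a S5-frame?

1. ~[](s | ((r | ~p) -> ~r)), u
2. ~(s | ((r | ~p) -> ~r)), v   [~[]-rule on 1: fresh world v, uRv]
3. ~s, v   [~|-rule on 2]
4. ~((r | ~p) -> ~r), v   [~|-rule on 2]
5. r | ~p, v   [~->-rule on 4]
6. r, v   [~->-rule on 4]
7. ~p, v   [|-rule on 5 (branches; this branch)]
Accessibility: uRu, uRv, vRu, vRv

Satisfiable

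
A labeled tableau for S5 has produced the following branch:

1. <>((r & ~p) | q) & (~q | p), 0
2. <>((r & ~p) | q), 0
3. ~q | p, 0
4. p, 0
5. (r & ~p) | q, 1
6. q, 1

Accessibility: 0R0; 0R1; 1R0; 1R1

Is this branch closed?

There is no literal clash: for every atom and world, at most one sign appears.

Not closed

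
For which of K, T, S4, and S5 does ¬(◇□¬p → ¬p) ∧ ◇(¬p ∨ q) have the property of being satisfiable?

S4-tableau for the formula:
1. ¬(◇□¬p → ¬p) ∧ ◇(¬p ∨ q), u
2. ¬(◇□¬p → ¬p), u
3. ◇(¬p ∨ q), u
4. ◇□¬p, u
5. p, u
6. ¬p ∨ q, v
7. q, v
8. □¬p, w
9. ¬p, w
Accessibility: uRu, uRv, uRw, vRv, wRw
Complete open branch: satisfiable in S4, hence also in K, T (this S4-model is also a K-model and a T-model).
S5-tableau for the formula:
1. ¬(◇□¬p → ¬p) ∧ ◇(¬p ∨ q), u
2. ¬(◇□¬p → ¬p), u
3. ◇(¬p ∨ q), u
4. ◇□¬p, u
5. p, u
6. ¬p ∨ q, v
7. q, v
8. □¬p, w
9. ¬p, u
Accessibility: uRu, uRv, uRw, vRu, vRv, vRw, wRu, wRv, wRw
Branch closes: p and ¬p both at u.
Every branch closes (one shown): unsatisfiable in S5.

K, T, S4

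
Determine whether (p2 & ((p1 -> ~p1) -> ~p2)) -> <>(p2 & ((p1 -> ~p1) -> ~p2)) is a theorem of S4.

Tableau for the negation ~((p2 & ((p1 -> ~p1) -> ~p2)) -> <>(p2 & ((p1 -> ~p1) -> ~p2))):
1. ~((p2 & ((p1 -> ~p1) -> ~p2)) -> <>(p2 & ((p1 -> ~p1) -> ~p2))), w0
2. p2 & ((p1 -> ~p1) -> ~p2), w0   [~->-rule on 1]
3. ~<>(p2 & ((p1 -> ~p1) -> ~p2)), w0   [~->-rule on 1]
4. p2, w0   [&-rule on 2]
5. (p1 -> ~p1) -> ~p2, w0   [&-rule on 2]
6. ~(p2 & ((p1 -> ~p1) -> ~p2)), w0   [~<>-rule on 3 via w0Rw0]
7. ~(p1 -> ~p1), w0   [->-rule on 5 (branches; this branch)]
8. p1, w0   [~->-rule on 7]
9. ~((p1 -> ~p1) -> ~p2), w0   [~&-rule on 6 (branches; this branch)]
10. p1 -> ~p1, w0   [~->-rule on 9]
11. ~p1, w0   [->-rule on 10 (branches; this branch)]
Accessibility: w0Rw0
Branch closes: p1 and ~p1 both at w0.
Every branch of the negation's tableau closes; the branch above is one of them.

Yes, valid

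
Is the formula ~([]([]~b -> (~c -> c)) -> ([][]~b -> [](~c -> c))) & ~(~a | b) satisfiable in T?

1. ~([]([]~b -> (~c -> c)) -> ([][]~b -> [](~c -> c))) & ~(~a | b), 0
2. ~([]([]~b -> (~c -> c)) -> ([][]~b -> [](~c -> c))), 0
3. ~(~a | b), 0
4. []([]~b -> (~c -> c)), 0
5. ~([][]~b -> [](~c -> c)), 0
6. a, 0
7. ~b, 0
8. [][]~b, 0
9. ~[](~c -> c), 0
10. []~b -> (~c -> c), 0
11. []~b, 0
12. ~[]~b, 0
13. ~(~c -> c), 1
14. ~c, 1
15. []~b -> (~c -> c), 1
16. []~b, 1
17. ~b, 1
18. ~[]~b, 1
19. b, 2
20. []~b -> (~c -> c), 2
21. []~b, 2
22. ~b, 2
Accessibility: 0R0, 0R1, 0R2, 1R1, 2R2
Branch closes: b and ~b both at 2.
(One branch shown.) All branches close.

Unsatisfiable (every branch closes)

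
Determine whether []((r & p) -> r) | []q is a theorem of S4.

Tableau for the negation ~([]((r & p) -> r) | []q):
1. ~([]((r & p) -> r) | []q), 0
2. ~[]((r & p) -> r), 0
3. ~[]q, 0
4. ~((r & p) -> r), 1
5. r & p, 1
6. ~r, 1
7. r, 1
8. p, 1
Accessibility: 0R0, 0R1, 1R1
Branch closes: r and ~r both at 1.
Every branch of the negation's tableau closes; the branch above is one of them.

Yes, valid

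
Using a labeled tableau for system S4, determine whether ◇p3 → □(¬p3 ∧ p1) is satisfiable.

Satisfiable (open branch found)

1. ◇p3 → □(¬p3 ∧ p1), w0
2. □(¬p3 ∧ p1), w0   [→-rule on 1 (branches; this branch)]
3. ¬p3 ∧ p1, w0   [□-rule on 2 via w0Rw0]
4. ¬p3, w0   [∧-rule on 3]
5. p1, w0   [∧-rule on 3]
Accessibility: w0Rw0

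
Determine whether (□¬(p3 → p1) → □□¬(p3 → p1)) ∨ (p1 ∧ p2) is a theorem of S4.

Valid in S4

Tableau for the negation ¬((□¬(p3 → p1) → □□¬(p3 → p1)) ∨ (p1 ∧ p2)):
1. ¬((□¬(p3 → p1) → □□¬(p3 → p1)) ∨ (p1 ∧ p2)), 0
2. ¬(□¬(p3 → p1) → □□¬(p3 → p1)), 0
3. ¬(p1 ∧ p2), 0
4. □¬(p3 → p1), 0
5. ¬□□¬(p3 → p1), 0
6. ¬(p3 → p1), 0
7. p3, 0
8. ¬p1, 0
9. ¬p2, 0
10. ¬□¬(p3 → p1), 1
11. ¬(p3 → p1), 1
12. p3, 1
13. ¬p1, 1
14. p3 → p1, 2
15. ¬(p3 → p1), 2
16. p3, 2
17. ¬p1, 2
18. p1, 2
Accessibility: 0R0, 0R1, 0R2, 1R1, 1R2, 2R2
Branch closes: p1 and ¬p1 both at 2.
Every branch of the negation's tableau closes; the branch above is one of them.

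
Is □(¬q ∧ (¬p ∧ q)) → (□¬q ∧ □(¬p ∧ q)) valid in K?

Tableau for the negation ¬(□(¬q ∧ (¬p ∧ q)) → (□¬q ∧ □(¬p ∧ q))):
1. ¬(□(¬q ∧ (¬p ∧ q)) → (□¬q ∧ □(¬p ∧ q))), w0
2. □(¬q ∧ (¬p ∧ q)), w0   [¬→-rule on 1]
3. ¬(□¬q ∧ □(¬p ∧ q)), w0   [¬→-rule on 1]
4. ¬□(¬p ∧ q), w0   [¬∧-rule on 3 (branches; this branch)]
5. ¬(¬p ∧ q), w1   [¬□-rule on 4: fresh world w1, w0Rw1]
6. ¬q ∧ (¬p ∧ q), w1   [□-rule on 2 via w0Rw1]
7. ¬q, w1   [∧-rule on 6]
8. ¬p ∧ q, w1   [∧-rule on 6]
9. ¬p, w1   [∧-rule on 8]
10. q, w1   [∧-rule on 8]
Accessibility: w0Rw1
Branch closes: q and ¬q both at w1.
All branches of the negation close; one closing branch shown above.

Yes, valid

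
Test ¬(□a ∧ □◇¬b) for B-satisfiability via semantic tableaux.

1. ¬(□a ∧ □◇¬b), u
2. ¬□◇¬b, u
3. ¬◇¬b, v
4. b, u
5. b, v
Accessibility: uRu, uRv, vRu, vRv

Satisfiable (open branch found)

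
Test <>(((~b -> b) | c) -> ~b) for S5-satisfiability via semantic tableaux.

1. <>(((~b -> b) | c) -> ~b), u
2. ((~b -> b) | c) -> ~b, v   [<>-rule on 1: fresh world v, uRv]
3. ~b, v   [->-rule on 2 (branches; this branch)]
Accessibility: uRu, uRv, vRu, vRv

Yes, satisfiable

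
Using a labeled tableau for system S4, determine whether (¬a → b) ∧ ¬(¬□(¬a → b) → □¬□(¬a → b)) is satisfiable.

Yes, satisfiable

1. (¬a → b) ∧ ¬(¬□(¬a → b) → □¬□(¬a → b)), w0
2. ¬a → b, w0   [∧-rule on 1]
3. ¬(¬□(¬a → b) → □¬□(¬a → b)), w0   [∧-rule on 1]
4. ¬□(¬a → b), w0   [¬→-rule on 3]
5. ¬□¬□(¬a → b), w0   [¬→-rule on 3]
6. b, w0   [→-rule on 2 (branches; this branch)]
7. ¬(¬a → b), w1   [¬□-rule on 4: fresh world w1, w0Rw1]
8. ¬a, w1   [¬→-rule on 7]
9. ¬b, w1   [¬→-rule on 7]
10. □(¬a → b), w2   [¬□-rule on 5: fresh world w2, w0Rw2]
11. ¬a → b, w2   [□-rule on 10 via w2Rw2]
12. b, w2   [→-rule on 11 (branches; this branch)]
Accessibility: w0Rw0, w0Rw1, w0Rw2, w1Rw1, w2Rw2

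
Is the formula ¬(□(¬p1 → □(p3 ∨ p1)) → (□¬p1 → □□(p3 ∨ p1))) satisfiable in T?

1. ¬(□(¬p1 → □(p3 ∨ p1)) → (□¬p1 → □□(p3 ∨ p1))), 0
2. □(¬p1 → □(p3 ∨ p1)), 0
3. ¬(□¬p1 → □□(p3 ∨ p1)), 0
4. □¬p1, 0
5. ¬□□(p3 ∨ p1), 0
6. ¬p1 → □(p3 ∨ p1), 0
7. ¬p1, 0
8. □(p3 ∨ p1), 0
9. p3 ∨ p1, 0
10. p3, 0
11. ¬□(p3 ∨ p1), 1
12. ¬p1 → □(p3 ∨ p1), 1
13. ¬p1, 1
14. p3 ∨ p1, 1
15. □(p3 ∨ p1), 1
16. p3, 1
17. ¬(p3 ∨ p1), 2
18. ¬p3, 2
19. ¬p1, 2
20. p3 ∨ p1, 2
21. p1, 2
Accessibility: 0R0, 0R1, 1R1, 1R2, 2R2
Branch closes: p1 and ¬p1 both at 2.
Every branch closes; the branch above is one of them.

Unsatisfiable (every branch closes)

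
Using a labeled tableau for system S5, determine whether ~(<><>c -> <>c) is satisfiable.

1. ~(<><>c -> <>c), w0
2. <><>c, w0
3. ~<>c, w0
4. ~c, w0
5. <>c, w1
6. ~c, w1
7. c, w2
8. ~c, w2
Accessibility: w0Rw0, w0Rw1, w0Rw2, w1Rw0, w1Rw1, w1Rw2, w2Rw0, w2Rw1, w2Rw2
Branch closes: c and ~c both at w2.
All branches of the tableau close; one closing branch shown above.

Unsatisfiable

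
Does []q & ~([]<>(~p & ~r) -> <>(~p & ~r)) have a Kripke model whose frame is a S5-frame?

1. []q & ~([]<>(~p & ~r) -> <>(~p & ~r)), u
2. []q, u
3. ~([]<>(~p & ~r) -> <>(~p & ~r)), u
4. []<>(~p & ~r), u
5. ~<>(~p & ~r), u
6. q, u
7. <>(~p & ~r), u
8. ~(~p & ~r), u
9. r, u
10. ~p & ~r, v
11. ~p, v
12. ~r, v
13. q, v
14. <>(~p & ~r), v
15. ~(~p & ~r), v
16. r, v
Accessibility: uRu, uRv, vRu, vRv
Branch closes: r and ~r both at v.
Every branch closes; the branch above is one of them.

Unsatisfiable (every branch closes)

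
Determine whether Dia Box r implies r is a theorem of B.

Valid

Tableau for the negation not (Dia Box r implies r):
1. not (Dia Box r implies r), 0
2. Dia Box r, 0   [neg-implies-rule on 1]
3. not r, 0   [neg-implies-rule on 1]
4. Box r, 1   [Dia-rule on 2: fresh world 1, 0R1]
5. r, 0   [Box-rule on 4 via 1R0]
Accessibility: 0R0, 0R1, 1R0, 1R1
Branch closes: r and not r both at 0.
All branches of the negation close; one closing branch shown above.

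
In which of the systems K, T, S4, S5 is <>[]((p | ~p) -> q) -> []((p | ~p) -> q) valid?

S5-tableau for the negation ~(<>[]((p | ~p) -> q) -> []((p | ~p) -> q)):
1. ~(<>[]((p | ~p) -> q) -> []((p | ~p) -> q)), u
2. <>[]((p | ~p) -> q), u
3. ~[]((p | ~p) -> q), u
4. []((p | ~p) -> q), v
5. (p | ~p) -> q, u
6. (p | ~p) -> q, v
7. q, u
8. q, v
9. ~((p | ~p) -> q), w
10. p | ~p, w
11. ~q, w
12. (p | ~p) -> q, w
13. ~p, w
14. ~(p | ~p), w
15. p, w
Accessibility: uRu, uRv, uRw, vRu, vRv, vRw, wRu, wRv, wRw
Branch closes: p and ~p both at w.
Every branch closes (one shown): valid in S5.
S4-tableau for the negation ~(<>[]((p | ~p) -> q) -> []((p | ~p) -> q)):
1. ~(<>[]((p | ~p) -> q) -> []((p | ~p) -> q)), u
2. <>[]((p | ~p) -> q), u
3. ~[]((p | ~p) -> q), u
4. []((p | ~p) -> q), v
5. (p | ~p) -> q, v
6. q, v
7. ~((p | ~p) -> q), w
8. p | ~p, w
9. ~q, w
10. ~p, w
Accessibility: uRu, uRv, uRw, vRv, wRw
Complete open branch: countermodel on an S4-frame, so not valid in S4, nor in K, T (the same frame is also a K-frame and a T-frame).

S5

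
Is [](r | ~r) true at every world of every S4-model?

Tableau for the negation ~[](r | ~r):
1. ~[](r | ~r), 0
2. ~(r | ~r), 1
3. ~r, 1
4. r, 1
Accessibility: 0R0, 0R1, 1R1
Branch closes: r and ~r both at 1.
All branches of the negation close; one closing branch shown above.

Yes, valid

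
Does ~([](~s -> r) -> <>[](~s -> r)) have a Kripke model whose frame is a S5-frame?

1. ~([](~s -> r) -> <>[](~s -> r)), u
2. [](~s -> r), u
3. ~<>[](~s -> r), u
4. ~s -> r, u
5. ~[](~s -> r), u
6. r, u
7. ~(~s -> r), v
8. ~s, v
9. ~r, v
10. ~s -> r, v
11. ~[](~s -> r), v
12. r, v
Accessibility: uRu, uRv, vRu, vRv
Branch closes: r and ~r both at v.
Every branch closes; the branch above is one of them.

Unsatisfiable (every branch closes)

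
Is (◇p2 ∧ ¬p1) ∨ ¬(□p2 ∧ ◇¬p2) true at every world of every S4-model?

Tableau for the negation ¬((◇p2 ∧ ¬p1) ∨ ¬(□p2 ∧ ◇¬p2)):
1. ¬((◇p2 ∧ ¬p1) ∨ ¬(□p2 ∧ ◇¬p2)), 0
2. ¬(◇p2 ∧ ¬p1), 0
3. □p2 ∧ ◇¬p2, 0
4. □p2, 0
5. ◇¬p2, 0
6. p2, 0
7. p1, 0
8. ¬p2, 1
9. p2, 1
Accessibility: 0R0, 0R1, 1R1
Branch closes: p2 and ¬p2 both at 1.
All branches of the negation close; one closing branch shown above.

Valid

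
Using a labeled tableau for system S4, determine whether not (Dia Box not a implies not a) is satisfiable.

Satisfiable (open branch found)

1. not (Dia Box not a implies not a), w0
2. Dia Box not a, w0
3. a, w0
4. Box not a, w1
5. not a, w1
Accessibility: w0Rw0, w0Rw1, w1Rw1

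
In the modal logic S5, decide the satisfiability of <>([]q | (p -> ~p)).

1. <>([]q | (p -> ~p)), u
2. []q | (p -> ~p), v   [<>-rule on 1: fresh world v, uRv]
3. p -> ~p, v   [|-rule on 2 (branches; this branch)]
4. ~p, v   [->-rule on 3 (branches; this branch)]
Accessibility: uRu, uRv, vRu, vRv

Satisfiable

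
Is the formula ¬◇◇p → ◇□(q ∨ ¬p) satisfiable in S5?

1. ¬◇◇p → ◇□(q ∨ ¬p), u
2. ◇□(q ∨ ¬p), u
3. □(q ∨ ¬p), v
4. q ∨ ¬p, u
5. q ∨ ¬p, v
6. ¬p, u
7. ¬p, v
Accessibility: uRu, uRv, vRu, vRv

Satisfiable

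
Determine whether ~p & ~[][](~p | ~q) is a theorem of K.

Tableau for the negation ~(~p & ~[][](~p | ~q)):
1. ~(~p & ~[][](~p | ~q)), w0
2. [][](~p | ~q), w0
The negation has an open branch (countermodel exists).

Invalid (countermodel exists)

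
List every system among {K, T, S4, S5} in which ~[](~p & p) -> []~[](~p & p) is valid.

T-tableau for the negation ~(~[](~p & p) -> []~[](~p & p)):
1. ~(~[](~p & p) -> []~[](~p & p)), u
2. ~[](~p & p), u   [~->-rule on 1]
3. ~[]~[](~p & p), u   [~->-rule on 1]
4. ~(~p & p), v   [~[]-rule on 2: fresh world v, uRv]
5. ~p, v   [~&-rule on 4 (branches; this branch)]
6. [](~p & p), w   [~[]-rule on 3: fresh world w, uRw]
7. ~p & p, w   [[]-rule on 6 via wRw]
8. ~p, w   [&-rule on 7]
9. p, w   [&-rule on 7]
Accessibility: uRu, uRv, uRw, vRv, wRw
Branch closes: p and ~p both at w.
Every branch closes (one shown): valid in T, hence also in S4, S5 (every theorem of T is a theorem of S4 and S5).
K-tableau for the negation ~(~[](~p & p) -> []~[](~p & p)):
1. ~(~[](~p & p) -> []~[](~p & p)), u
2. ~[](~p & p), u   [~->-rule on 1]
3. ~[]~[](~p & p), u   [~->-rule on 1]
4. ~(~p & p), v   [~[]-rule on 2: fresh world v, uRv]
5. ~p, v   [~&-rule on 4 (branches; this branch)]
6. [](~p & p), w   [~[]-rule on 3: fresh world w, uRw]
Accessibility: uRv, uRw
Complete open branch: countermodel on a K-frame, so not valid in K.

T, S4, S5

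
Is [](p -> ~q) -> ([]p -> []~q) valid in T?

Valid

Tableau for the negation ~([](p -> ~q) -> ([]p -> []~q)):
1. ~([](p -> ~q) -> ([]p -> []~q)), w0
2. [](p -> ~q), w0   [~->-rule on 1]
3. ~([]p -> []~q), w0   [~->-rule on 1]
4. []p, w0   [~->-rule on 3]
5. ~[]~q, w0   [~->-rule on 3]
6. p -> ~q, w0   [[]-rule on 2 via w0Rw0]
7. p, w0   [[]-rule on 4 via w0Rw0]
8. ~q, w0   [->-rule on 6 (branches; this branch)]
9. q, w1   [~[]-rule on 5: fresh world w1, w0Rw1]
10. p -> ~q, w1   [[]-rule on 2 via w0Rw1]
11. p, w1   [[]-rule on 4 via w0Rw1]
12. ~q, w1   [->-rule on 10 (branches; this branch)]
Accessibility: w0Rw0, w0Rw1, w1Rw1
Branch closes: q and ~q both at w1.
All branches of the negation close; one closing branch shown above.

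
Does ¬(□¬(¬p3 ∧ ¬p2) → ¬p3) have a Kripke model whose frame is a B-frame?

1. ¬(□¬(¬p3 ∧ ¬p2) → ¬p3), w0
2. □¬(¬p3 ∧ ¬p2), w0
3. p3, w0
4. ¬(¬p3 ∧ ¬p2), w0
5. p2, w0
Accessibility: w0Rw0

Yes, satisfiable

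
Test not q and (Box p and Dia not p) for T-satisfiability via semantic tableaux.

1. not q and (Box p and Dia not p), u
2. not q, u
3. Box p and Dia not p, u
4. Box p, u
5. Dia not p, u
6. p, u
7. not p, v
8. p, v
Accessibility: uRu, uRv, vRv
Branch closes: p and not p both at v.
Every branch closes; the branch above is one of them.

No, unsatisfiable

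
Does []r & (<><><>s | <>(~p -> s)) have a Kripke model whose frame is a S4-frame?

Satisfiable (open branch found)

1. []r & (<><><>s | <>(~p -> s)), w0
2. []r, w0   [&-rule on 1]
3. <><><>s | <>(~p -> s), w0   [&-rule on 1]
4. r, w0   [[]-rule on 2 via w0Rw0]
5. <>(~p -> s), w0   [|-rule on 3 (branches; this branch)]
6. ~p -> s, w1   [<>-rule on 5: fresh world w1, w0Rw1]
7. r, w1   [[]-rule on 2 via w0Rw1]
8. s, w1   [->-rule on 6 (branches; this branch)]
Accessibility: w0Rw0, w0Rw1, w1Rw1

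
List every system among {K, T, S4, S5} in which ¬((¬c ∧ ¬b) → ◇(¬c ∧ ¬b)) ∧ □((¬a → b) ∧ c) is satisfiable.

K-tableau for the formula:
1. ¬((¬c ∧ ¬b) → ◇(¬c ∧ ¬b)) ∧ □((¬a → b) ∧ c), w0
2. ¬((¬c ∧ ¬b) → ◇(¬c ∧ ¬b)), w0
3. □((¬a → b) ∧ c), w0
4. ¬c ∧ ¬b, w0
5. ¬◇(¬c ∧ ¬b), w0
6. ¬c, w0
7. ¬b, w0
Complete open branch: satisfiable in K.
T-tableau for the formula:
1. ¬((¬c ∧ ¬b) → ◇(¬c ∧ ¬b)) ∧ □((¬a → b) ∧ c), w0
2. ¬((¬c ∧ ¬b) → ◇(¬c ∧ ¬b)), w0
3. □((¬a → b) ∧ c), w0
4. ¬c ∧ ¬b, w0
5. ¬◇(¬c ∧ ¬b), w0
6. ¬c, w0
7. ¬b, w0
8. (¬a → b) ∧ c, w0
9. ¬a → b, w0
10. c, w0
Accessibility: w0Rw0
Branch closes: c and ¬c both at w0.
Every branch closes (one shown): unsatisfiable in T, hence also in S4, S5 (every S4/S5-frame is a T-frame).

K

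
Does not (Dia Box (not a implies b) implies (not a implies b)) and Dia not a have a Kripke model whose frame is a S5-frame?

No, unsatisfiable

1. not (Dia Box (not a implies b) implies (not a implies b)) and Dia not a, 0
2. not (Dia Box (not a implies b) implies (not a implies b)), 0   [and-rule on 1]
3. Dia not a, 0   [and-rule on 1]
4. Dia Box (not a implies b), 0   [neg-implies-rule on 2]
5. not (not a implies b), 0   [neg-implies-rule on 2]
6. not a, 0   [neg-implies-rule on 5]
7. not b, 0   [neg-implies-rule on 5]
8. not a, 1   [Dia-rule on 3: fresh world 1, 0R1]
9. Box (not a implies b), 2   [Dia-rule on 4: fresh world 2, 0R2]
10. not a implies b, 0   [Box-rule on 9 via 2R0]
11. not a implies b, 1   [Box-rule on 9 via 2R1]
12. not a implies b, 2   [Box-rule on 9 via 2R2]
13. b, 0   [implies-rule on 10 (branches; this branch)]
Accessibility: 0R0, 0R1, 0R2, 1R0, 1R1, 1R2, 2R0, 2R1, 2R2
Branch closes: b and not b both at 0.
(One branch shown.) All branches close.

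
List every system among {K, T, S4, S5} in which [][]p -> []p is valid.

T, S4, S5

K-tableau for the negation ~([][]p -> []p):
1. ~([][]p -> []p), 0
2. [][]p, 0
3. ~[]p, 0
4. ~p, 1
5. []p, 1
Accessibility: 0R1
Complete open branch: countermodel on a K-frame, so not valid in K.
T-tableau for the negation ~([][]p -> []p):
1. ~([][]p -> []p), 0
2. [][]p, 0
3. ~[]p, 0
4. []p, 0
5. p, 0
6. ~p, 1
7. []p, 1
8. p, 1
Accessibility: 0R0, 0R1, 1R1
Branch closes: p and ~p both at 1.
Every branch closes (one shown): valid in T, hence also in S4, S5 (every theorem of T is a theorem of S4 and S5).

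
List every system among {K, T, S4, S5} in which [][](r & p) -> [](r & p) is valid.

T, S4, S5

K-tableau for the negation ~([][](r & p) -> [](r & p)):
1. ~([][](r & p) -> [](r & p)), u
2. [][](r & p), u
3. ~[](r & p), u
4. ~(r & p), v
5. [](r & p), v
6. ~p, v
Accessibility: uRv
Complete open branch: countermodel on a K-frame, so not valid in K.
T-tableau for the negation ~([][](r & p) -> [](r & p)):
1. ~([][](r & p) -> [](r & p)), u
2. [][](r & p), u
3. ~[](r & p), u
4. [](r & p), u
5. r & p, u
6. r, u
7. p, u
8. ~(r & p), v
9. [](r & p), v
10. r & p, v
11. r, v
12. p, v
13. ~p, v
Accessibility: uRu, uRv, vRv
Branch closes: p and ~p both at v.
Every branch closes (one shown): valid in T, hence also in S4, S5 (every theorem of T is a theorem of S4 and S5).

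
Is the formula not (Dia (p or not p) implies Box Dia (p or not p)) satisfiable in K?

1. not (Dia (p or not p) implies Box Dia (p or not p)), w0
2. Dia (p or not p), w0
3. not Box Dia (p or not p), w0
4. p or not p, w1
5. not p, w1
6. not Dia (p or not p), w2
Accessibility: w0Rw1, w0Rw2

Yes, satisfiable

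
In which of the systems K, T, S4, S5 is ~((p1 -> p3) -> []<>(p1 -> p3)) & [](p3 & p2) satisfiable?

T-tableau for the formula:
1. ~((p1 -> p3) -> []<>(p1 -> p3)) & [](p3 & p2), 0
2. ~((p1 -> p3) -> []<>(p1 -> p3)), 0   [&-rule on 1]
3. [](p3 & p2), 0   [&-rule on 1]
4. p1 -> p3, 0   [~->-rule on 2]
5. ~[]<>(p1 -> p3), 0   [~->-rule on 2]
6. p3 & p2, 0   [[]-rule on 3 via 0R0]
7. p3, 0   [&-rule on 6]
8. p2, 0   [&-rule on 6]
9. ~<>(p1 -> p3), 1   [~[]-rule on 5: fresh world 1, 0R1]
10. p3 & p2, 1   [[]-rule on 3 via 0R1]
11. p3, 1   [&-rule on 10]
12. p2, 1   [&-rule on 10]
13. ~(p1 -> p3), 1   [~<>-rule on 9 via 1R1]
14. p1, 1   [~->-rule on 13]
15. ~p3, 1   [~->-rule on 13]
Accessibility: 0R0, 0R1, 1R1
Branch closes: p3 and ~p3 both at 1.
Every branch closes (one shown): unsatisfiable in T, hence also in S4, S5 (every S4/S5-frame is a T-frame).
K-tableau for the formula:
1. ~((p1 -> p3) -> []<>(p1 -> p3)) & [](p3 & p2), 0
2. ~((p1 -> p3) -> []<>(p1 -> p3)), 0   [&-rule on 1]
3. [](p3 & p2), 0   [&-rule on 1]
4. p1 -> p3, 0   [~->-rule on 2]
5. ~[]<>(p1 -> p3), 0   [~->-rule on 2]
6. p3, 0   [->-rule on 4 (branches; this branch)]
7. ~<>(p1 -> p3), 1   [~[]-rule on 5: fresh world 1, 0R1]
8. p3 & p2, 1   [[]-rule on 3 via 0R1]
9. p3, 1   [&-rule on 8]
10. p2, 1   [&-rule on 8]
Accessibility: 0R1
Complete open branch: satisfiable in K.

K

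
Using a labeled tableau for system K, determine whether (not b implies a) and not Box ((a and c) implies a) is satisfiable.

1. (not b implies a) and not Box ((a and c) implies a), u
2. not b implies a, u
3. not Box ((a and c) implies a), u
4. a, u
5. not ((a and c) implies a), v
6. a and c, v
7. not a, v
8. a, v
9. c, v
Accessibility: uRv
Branch closes: a and not a both at v.
All branches of the tableau close; one closing branch shown above.

Unsatisfiable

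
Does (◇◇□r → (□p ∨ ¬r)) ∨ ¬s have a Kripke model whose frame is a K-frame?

Satisfiable (open branch found)

1. (◇◇□r → (□p ∨ ¬r)) ∨ ¬s, w0
2. ¬s, w0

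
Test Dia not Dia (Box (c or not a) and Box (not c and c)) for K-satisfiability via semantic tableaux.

1. Dia not Dia (Box (c or not a) and Box (not c and c)), w0
2. not Dia (Box (c or not a) and Box (not c and c)), w1
Accessibility: w0Rw1

Yes, satisfiable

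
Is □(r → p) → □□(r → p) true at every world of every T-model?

Tableau for the negation ¬(□(r → p) → □□(r → p)):
1. ¬(□(r → p) → □□(r → p)), w0
2. □(r → p), w0   [¬→-rule on 1]
3. ¬□□(r → p), w0   [¬→-rule on 1]
4. r → p, w0   [□-rule on 2 via w0Rw0]
5. p, w0   [→-rule on 4 (branches; this branch)]
6. ¬□(r → p), w1   [¬□-rule on 3: fresh world w1, w0Rw1]
7. r → p, w1   [□-rule on 2 via w0Rw1]
8. p, w1   [→-rule on 7 (branches; this branch)]
9. ¬(r → p), w2   [¬□-rule on 6: fresh world w2, w1Rw2]
10. r, w2   [¬→-rule on 9]
11. ¬p, w2   [¬→-rule on 9]
Accessibility: w0Rw0, w0Rw1, w1Rw1, w1Rw2, w2Rw2
The negation has an open branch (countermodel exists).

No, not valid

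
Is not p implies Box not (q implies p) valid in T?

Tableau for the negation not (not p implies Box not (q implies p)):
1. not (not p implies Box not (q implies p)), 0
2. not p, 0
3. not Box not (q implies p), 0
4. q implies p, 1
5. p, 1
Accessibility: 0R0, 0R1, 1R1
The negation has an open branch (countermodel exists).

Invalid (countermodel exists)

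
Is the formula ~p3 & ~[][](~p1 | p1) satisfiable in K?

1. ~p3 & ~[][](~p1 | p1), 0
2. ~p3, 0
3. ~[][](~p1 | p1), 0
4. ~[](~p1 | p1), 1
5. ~(~p1 | p1), 2
6. p1, 2
7. ~p1, 2
Accessibility: 0R1, 1R2
Branch closes: p1 and ~p1 both at 2.
(One branch shown.) All branches close.

No, unsatisfiable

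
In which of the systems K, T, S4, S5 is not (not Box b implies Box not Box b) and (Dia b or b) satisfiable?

K, T, S4

S5-tableau for the formula:
1. not (not Box b implies Box not Box b) and (Dia b or b), 0
2. not (not Box b implies Box not Box b), 0
3. Dia b or b, 0
4. not Box b, 0
5. not Box not Box b, 0
6. Dia b, 0
7. not b, 1
8. Box b, 2
9. b, 0
10. b, 1
Accessibility: 0R0, 0R1, 0R2, 1R0, 1R1, 1R2, 2R0, 2R1, 2R2
Branch closes: b and not b both at 1.
Every branch closes (one shown): unsatisfiable in S5.
S4-tableau for the formula:
1. not (not Box b implies Box not Box b) and (Dia b or b), 0
2. not (not Box b implies Box not Box b), 0
3. Dia b or b, 0
4. not Box b, 0
5. not Box not Box b, 0
6. b, 0
7. not b, 1
8. Box b, 2
9. b, 2
Accessibility: 0R0, 0R1, 0R2, 1R1, 2R2
Complete open branch: satisfiable in S4, hence also in K, T (this S4-model is also a K-model and a T-model).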